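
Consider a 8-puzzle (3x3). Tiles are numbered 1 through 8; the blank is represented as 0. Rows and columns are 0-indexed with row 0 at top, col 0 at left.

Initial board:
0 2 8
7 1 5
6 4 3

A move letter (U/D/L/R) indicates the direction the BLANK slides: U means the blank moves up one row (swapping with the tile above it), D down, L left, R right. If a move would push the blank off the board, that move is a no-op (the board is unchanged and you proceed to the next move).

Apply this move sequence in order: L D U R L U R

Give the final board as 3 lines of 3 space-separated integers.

Answer: 2 0 8
7 1 5
6 4 3

Derivation:
After move 1 (L):
0 2 8
7 1 5
6 4 3

After move 2 (D):
7 2 8
0 1 5
6 4 3

After move 3 (U):
0 2 8
7 1 5
6 4 3

After move 4 (R):
2 0 8
7 1 5
6 4 3

After move 5 (L):
0 2 8
7 1 5
6 4 3

After move 6 (U):
0 2 8
7 1 5
6 4 3

After move 7 (R):
2 0 8
7 1 5
6 4 3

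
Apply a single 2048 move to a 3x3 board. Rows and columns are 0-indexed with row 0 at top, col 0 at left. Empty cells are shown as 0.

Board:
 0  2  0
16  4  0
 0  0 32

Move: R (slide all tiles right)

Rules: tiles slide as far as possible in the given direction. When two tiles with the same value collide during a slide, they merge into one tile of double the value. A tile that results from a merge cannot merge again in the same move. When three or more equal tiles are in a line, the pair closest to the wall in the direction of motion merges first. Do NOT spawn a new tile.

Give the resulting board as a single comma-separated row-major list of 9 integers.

Answer: 0, 0, 2, 0, 16, 4, 0, 0, 32

Derivation:
Slide right:
row 0: [0, 2, 0] -> [0, 0, 2]
row 1: [16, 4, 0] -> [0, 16, 4]
row 2: [0, 0, 32] -> [0, 0, 32]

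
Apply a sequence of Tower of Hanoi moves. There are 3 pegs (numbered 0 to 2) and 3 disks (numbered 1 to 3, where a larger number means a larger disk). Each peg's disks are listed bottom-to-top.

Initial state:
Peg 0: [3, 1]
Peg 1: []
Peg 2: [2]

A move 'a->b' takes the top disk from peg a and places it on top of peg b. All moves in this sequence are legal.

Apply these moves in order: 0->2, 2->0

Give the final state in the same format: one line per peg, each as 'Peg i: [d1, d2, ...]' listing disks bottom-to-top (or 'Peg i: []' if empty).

Answer: Peg 0: [3, 1]
Peg 1: []
Peg 2: [2]

Derivation:
After move 1 (0->2):
Peg 0: [3]
Peg 1: []
Peg 2: [2, 1]

After move 2 (2->0):
Peg 0: [3, 1]
Peg 1: []
Peg 2: [2]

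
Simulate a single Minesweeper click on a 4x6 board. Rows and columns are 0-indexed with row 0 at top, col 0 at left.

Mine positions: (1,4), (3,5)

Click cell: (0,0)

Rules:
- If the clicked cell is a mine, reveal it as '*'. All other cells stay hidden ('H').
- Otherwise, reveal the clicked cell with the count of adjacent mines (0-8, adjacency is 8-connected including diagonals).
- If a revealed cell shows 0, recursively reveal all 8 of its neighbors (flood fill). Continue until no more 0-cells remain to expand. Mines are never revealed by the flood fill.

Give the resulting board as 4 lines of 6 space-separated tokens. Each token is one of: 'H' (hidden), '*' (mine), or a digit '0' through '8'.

0 0 0 1 H H
0 0 0 1 H H
0 0 0 1 2 H
0 0 0 0 1 H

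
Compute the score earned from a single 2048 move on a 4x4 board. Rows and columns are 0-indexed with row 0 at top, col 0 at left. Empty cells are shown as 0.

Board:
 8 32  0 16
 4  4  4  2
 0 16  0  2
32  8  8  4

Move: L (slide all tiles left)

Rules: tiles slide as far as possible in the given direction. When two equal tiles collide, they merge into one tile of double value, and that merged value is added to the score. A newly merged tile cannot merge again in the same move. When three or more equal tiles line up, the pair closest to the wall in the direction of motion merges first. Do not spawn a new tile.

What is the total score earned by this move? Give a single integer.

Slide left:
row 0: [8, 32, 0, 16] -> [8, 32, 16, 0]  score +0 (running 0)
row 1: [4, 4, 4, 2] -> [8, 4, 2, 0]  score +8 (running 8)
row 2: [0, 16, 0, 2] -> [16, 2, 0, 0]  score +0 (running 8)
row 3: [32, 8, 8, 4] -> [32, 16, 4, 0]  score +16 (running 24)
Board after move:
 8 32 16  0
 8  4  2  0
16  2  0  0
32 16  4  0

Answer: 24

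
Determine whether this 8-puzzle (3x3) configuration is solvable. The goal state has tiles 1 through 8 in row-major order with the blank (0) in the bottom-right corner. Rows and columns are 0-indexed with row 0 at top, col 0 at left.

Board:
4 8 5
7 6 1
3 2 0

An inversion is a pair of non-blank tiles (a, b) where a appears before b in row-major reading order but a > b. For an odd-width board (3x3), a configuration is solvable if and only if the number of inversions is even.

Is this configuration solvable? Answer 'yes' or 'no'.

Inversions (pairs i<j in row-major order where tile[i] > tile[j] > 0): 20
20 is even, so the puzzle is solvable.

Answer: yes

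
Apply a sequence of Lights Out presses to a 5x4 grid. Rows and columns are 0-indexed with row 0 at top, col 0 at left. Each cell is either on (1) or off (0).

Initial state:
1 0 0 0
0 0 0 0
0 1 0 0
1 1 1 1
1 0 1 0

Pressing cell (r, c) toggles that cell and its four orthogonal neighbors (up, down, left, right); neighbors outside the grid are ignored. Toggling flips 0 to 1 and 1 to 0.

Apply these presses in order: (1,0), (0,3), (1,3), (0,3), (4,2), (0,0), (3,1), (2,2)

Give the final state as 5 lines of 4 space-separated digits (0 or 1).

After press 1 at (1,0):
0 0 0 0
1 1 0 0
1 1 0 0
1 1 1 1
1 0 1 0

After press 2 at (0,3):
0 0 1 1
1 1 0 1
1 1 0 0
1 1 1 1
1 0 1 0

After press 3 at (1,3):
0 0 1 0
1 1 1 0
1 1 0 1
1 1 1 1
1 0 1 0

After press 4 at (0,3):
0 0 0 1
1 1 1 1
1 1 0 1
1 1 1 1
1 0 1 0

After press 5 at (4,2):
0 0 0 1
1 1 1 1
1 1 0 1
1 1 0 1
1 1 0 1

After press 6 at (0,0):
1 1 0 1
0 1 1 1
1 1 0 1
1 1 0 1
1 1 0 1

After press 7 at (3,1):
1 1 0 1
0 1 1 1
1 0 0 1
0 0 1 1
1 0 0 1

After press 8 at (2,2):
1 1 0 1
0 1 0 1
1 1 1 0
0 0 0 1
1 0 0 1

Answer: 1 1 0 1
0 1 0 1
1 1 1 0
0 0 0 1
1 0 0 1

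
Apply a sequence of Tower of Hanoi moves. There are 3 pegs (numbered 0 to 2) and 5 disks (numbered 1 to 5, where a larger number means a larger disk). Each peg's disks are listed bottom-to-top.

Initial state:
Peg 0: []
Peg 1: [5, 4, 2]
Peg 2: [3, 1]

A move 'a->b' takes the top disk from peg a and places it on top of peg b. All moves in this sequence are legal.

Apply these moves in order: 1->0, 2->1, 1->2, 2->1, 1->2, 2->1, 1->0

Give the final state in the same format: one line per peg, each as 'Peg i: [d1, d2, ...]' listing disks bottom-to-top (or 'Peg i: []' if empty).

After move 1 (1->0):
Peg 0: [2]
Peg 1: [5, 4]
Peg 2: [3, 1]

After move 2 (2->1):
Peg 0: [2]
Peg 1: [5, 4, 1]
Peg 2: [3]

After move 3 (1->2):
Peg 0: [2]
Peg 1: [5, 4]
Peg 2: [3, 1]

After move 4 (2->1):
Peg 0: [2]
Peg 1: [5, 4, 1]
Peg 2: [3]

After move 5 (1->2):
Peg 0: [2]
Peg 1: [5, 4]
Peg 2: [3, 1]

After move 6 (2->1):
Peg 0: [2]
Peg 1: [5, 4, 1]
Peg 2: [3]

After move 7 (1->0):
Peg 0: [2, 1]
Peg 1: [5, 4]
Peg 2: [3]

Answer: Peg 0: [2, 1]
Peg 1: [5, 4]
Peg 2: [3]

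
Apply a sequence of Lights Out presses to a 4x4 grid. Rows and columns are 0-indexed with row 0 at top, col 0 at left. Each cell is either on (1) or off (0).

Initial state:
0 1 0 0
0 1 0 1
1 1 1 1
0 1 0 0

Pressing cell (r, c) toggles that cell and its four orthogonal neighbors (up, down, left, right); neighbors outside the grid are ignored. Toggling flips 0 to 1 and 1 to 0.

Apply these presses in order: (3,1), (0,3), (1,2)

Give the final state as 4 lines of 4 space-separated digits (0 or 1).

Answer: 0 1 0 1
0 0 1 1
1 0 0 1
1 0 1 0

Derivation:
After press 1 at (3,1):
0 1 0 0
0 1 0 1
1 0 1 1
1 0 1 0

After press 2 at (0,3):
0 1 1 1
0 1 0 0
1 0 1 1
1 0 1 0

After press 3 at (1,2):
0 1 0 1
0 0 1 1
1 0 0 1
1 0 1 0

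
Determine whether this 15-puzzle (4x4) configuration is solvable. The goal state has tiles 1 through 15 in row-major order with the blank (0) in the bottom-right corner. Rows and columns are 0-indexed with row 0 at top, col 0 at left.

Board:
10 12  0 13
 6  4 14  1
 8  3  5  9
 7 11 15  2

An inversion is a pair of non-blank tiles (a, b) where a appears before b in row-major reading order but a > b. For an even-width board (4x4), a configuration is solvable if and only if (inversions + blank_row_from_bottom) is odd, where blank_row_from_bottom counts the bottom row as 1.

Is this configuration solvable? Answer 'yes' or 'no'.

Inversions: 56
Blank is in row 0 (0-indexed from top), which is row 4 counting from the bottom (bottom = 1).
56 + 4 = 60, which is even, so the puzzle is not solvable.

Answer: no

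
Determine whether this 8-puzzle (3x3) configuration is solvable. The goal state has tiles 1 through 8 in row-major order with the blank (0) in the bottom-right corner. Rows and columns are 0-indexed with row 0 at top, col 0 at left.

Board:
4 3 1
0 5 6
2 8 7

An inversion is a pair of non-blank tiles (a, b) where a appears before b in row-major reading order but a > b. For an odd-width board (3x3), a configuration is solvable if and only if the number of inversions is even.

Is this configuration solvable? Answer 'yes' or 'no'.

Inversions (pairs i<j in row-major order where tile[i] > tile[j] > 0): 8
8 is even, so the puzzle is solvable.

Answer: yes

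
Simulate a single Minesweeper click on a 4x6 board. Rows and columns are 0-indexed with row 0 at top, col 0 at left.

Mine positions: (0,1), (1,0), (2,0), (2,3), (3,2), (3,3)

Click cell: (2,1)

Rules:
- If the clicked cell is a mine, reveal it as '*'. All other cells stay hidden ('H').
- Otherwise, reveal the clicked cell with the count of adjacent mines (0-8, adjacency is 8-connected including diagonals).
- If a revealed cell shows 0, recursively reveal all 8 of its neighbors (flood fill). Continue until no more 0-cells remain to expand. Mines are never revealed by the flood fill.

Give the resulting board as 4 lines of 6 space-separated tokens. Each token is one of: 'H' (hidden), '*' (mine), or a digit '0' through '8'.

H H H H H H
H H H H H H
H 3 H H H H
H H H H H H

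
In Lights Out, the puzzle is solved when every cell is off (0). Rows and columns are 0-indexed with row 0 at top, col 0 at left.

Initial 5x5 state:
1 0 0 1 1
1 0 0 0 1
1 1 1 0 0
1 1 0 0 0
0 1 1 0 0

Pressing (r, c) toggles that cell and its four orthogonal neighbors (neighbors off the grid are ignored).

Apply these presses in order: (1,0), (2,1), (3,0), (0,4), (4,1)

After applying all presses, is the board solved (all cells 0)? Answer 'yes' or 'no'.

Answer: yes

Derivation:
After press 1 at (1,0):
0 0 0 1 1
0 1 0 0 1
0 1 1 0 0
1 1 0 0 0
0 1 1 0 0

After press 2 at (2,1):
0 0 0 1 1
0 0 0 0 1
1 0 0 0 0
1 0 0 0 0
0 1 1 0 0

After press 3 at (3,0):
0 0 0 1 1
0 0 0 0 1
0 0 0 0 0
0 1 0 0 0
1 1 1 0 0

After press 4 at (0,4):
0 0 0 0 0
0 0 0 0 0
0 0 0 0 0
0 1 0 0 0
1 1 1 0 0

After press 5 at (4,1):
0 0 0 0 0
0 0 0 0 0
0 0 0 0 0
0 0 0 0 0
0 0 0 0 0

Lights still on: 0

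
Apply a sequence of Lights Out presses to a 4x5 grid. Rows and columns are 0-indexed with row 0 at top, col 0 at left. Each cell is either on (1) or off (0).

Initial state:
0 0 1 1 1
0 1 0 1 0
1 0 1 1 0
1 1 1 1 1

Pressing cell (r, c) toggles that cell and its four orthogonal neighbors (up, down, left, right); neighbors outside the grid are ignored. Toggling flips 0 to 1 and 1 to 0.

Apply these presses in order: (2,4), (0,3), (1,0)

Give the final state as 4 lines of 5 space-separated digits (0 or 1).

After press 1 at (2,4):
0 0 1 1 1
0 1 0 1 1
1 0 1 0 1
1 1 1 1 0

After press 2 at (0,3):
0 0 0 0 0
0 1 0 0 1
1 0 1 0 1
1 1 1 1 0

After press 3 at (1,0):
1 0 0 0 0
1 0 0 0 1
0 0 1 0 1
1 1 1 1 0

Answer: 1 0 0 0 0
1 0 0 0 1
0 0 1 0 1
1 1 1 1 0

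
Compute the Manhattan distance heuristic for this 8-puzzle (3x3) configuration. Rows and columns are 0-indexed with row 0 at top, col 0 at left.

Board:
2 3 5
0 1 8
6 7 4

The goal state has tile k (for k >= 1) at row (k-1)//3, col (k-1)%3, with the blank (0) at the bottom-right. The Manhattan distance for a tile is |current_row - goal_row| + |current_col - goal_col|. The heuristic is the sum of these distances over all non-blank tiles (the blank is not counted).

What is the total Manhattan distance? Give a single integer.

Answer: 15

Derivation:
Tile 2: (0,0)->(0,1) = 1
Tile 3: (0,1)->(0,2) = 1
Tile 5: (0,2)->(1,1) = 2
Tile 1: (1,1)->(0,0) = 2
Tile 8: (1,2)->(2,1) = 2
Tile 6: (2,0)->(1,2) = 3
Tile 7: (2,1)->(2,0) = 1
Tile 4: (2,2)->(1,0) = 3
Sum: 1 + 1 + 2 + 2 + 2 + 3 + 1 + 3 = 15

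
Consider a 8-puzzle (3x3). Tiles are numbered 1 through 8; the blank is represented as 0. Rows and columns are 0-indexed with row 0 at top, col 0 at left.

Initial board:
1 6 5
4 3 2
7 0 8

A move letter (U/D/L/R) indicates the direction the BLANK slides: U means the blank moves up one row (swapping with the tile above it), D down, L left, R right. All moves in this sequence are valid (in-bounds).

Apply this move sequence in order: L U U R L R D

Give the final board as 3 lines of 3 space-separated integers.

After move 1 (L):
1 6 5
4 3 2
0 7 8

After move 2 (U):
1 6 5
0 3 2
4 7 8

After move 3 (U):
0 6 5
1 3 2
4 7 8

After move 4 (R):
6 0 5
1 3 2
4 7 8

After move 5 (L):
0 6 5
1 3 2
4 7 8

After move 6 (R):
6 0 5
1 3 2
4 7 8

After move 7 (D):
6 3 5
1 0 2
4 7 8

Answer: 6 3 5
1 0 2
4 7 8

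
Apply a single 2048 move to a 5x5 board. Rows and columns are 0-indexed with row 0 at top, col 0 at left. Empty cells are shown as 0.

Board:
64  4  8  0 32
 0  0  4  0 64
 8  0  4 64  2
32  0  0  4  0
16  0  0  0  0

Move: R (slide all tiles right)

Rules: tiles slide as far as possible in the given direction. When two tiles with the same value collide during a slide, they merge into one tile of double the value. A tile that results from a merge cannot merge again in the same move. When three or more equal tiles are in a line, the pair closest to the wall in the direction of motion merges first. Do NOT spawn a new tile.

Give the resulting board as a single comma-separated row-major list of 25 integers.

Slide right:
row 0: [64, 4, 8, 0, 32] -> [0, 64, 4, 8, 32]
row 1: [0, 0, 4, 0, 64] -> [0, 0, 0, 4, 64]
row 2: [8, 0, 4, 64, 2] -> [0, 8, 4, 64, 2]
row 3: [32, 0, 0, 4, 0] -> [0, 0, 0, 32, 4]
row 4: [16, 0, 0, 0, 0] -> [0, 0, 0, 0, 16]

Answer: 0, 64, 4, 8, 32, 0, 0, 0, 4, 64, 0, 8, 4, 64, 2, 0, 0, 0, 32, 4, 0, 0, 0, 0, 16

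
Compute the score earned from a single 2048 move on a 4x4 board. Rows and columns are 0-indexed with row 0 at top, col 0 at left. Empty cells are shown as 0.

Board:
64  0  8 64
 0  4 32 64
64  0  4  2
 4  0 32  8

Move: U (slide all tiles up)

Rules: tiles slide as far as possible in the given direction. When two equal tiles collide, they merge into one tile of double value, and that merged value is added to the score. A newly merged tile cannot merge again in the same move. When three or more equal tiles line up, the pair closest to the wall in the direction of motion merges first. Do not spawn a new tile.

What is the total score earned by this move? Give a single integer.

Slide up:
col 0: [64, 0, 64, 4] -> [128, 4, 0, 0]  score +128 (running 128)
col 1: [0, 4, 0, 0] -> [4, 0, 0, 0]  score +0 (running 128)
col 2: [8, 32, 4, 32] -> [8, 32, 4, 32]  score +0 (running 128)
col 3: [64, 64, 2, 8] -> [128, 2, 8, 0]  score +128 (running 256)
Board after move:
128   4   8 128
  4   0  32   2
  0   0   4   8
  0   0  32   0

Answer: 256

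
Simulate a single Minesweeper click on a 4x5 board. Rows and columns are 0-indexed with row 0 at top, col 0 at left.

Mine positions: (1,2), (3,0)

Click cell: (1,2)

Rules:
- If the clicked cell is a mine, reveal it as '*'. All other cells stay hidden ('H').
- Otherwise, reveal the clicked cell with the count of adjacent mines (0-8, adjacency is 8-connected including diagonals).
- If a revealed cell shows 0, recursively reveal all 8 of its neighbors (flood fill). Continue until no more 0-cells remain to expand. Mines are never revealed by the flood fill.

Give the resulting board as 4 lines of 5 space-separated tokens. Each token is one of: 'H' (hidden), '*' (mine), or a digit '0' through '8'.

H H H H H
H H * H H
H H H H H
H H H H H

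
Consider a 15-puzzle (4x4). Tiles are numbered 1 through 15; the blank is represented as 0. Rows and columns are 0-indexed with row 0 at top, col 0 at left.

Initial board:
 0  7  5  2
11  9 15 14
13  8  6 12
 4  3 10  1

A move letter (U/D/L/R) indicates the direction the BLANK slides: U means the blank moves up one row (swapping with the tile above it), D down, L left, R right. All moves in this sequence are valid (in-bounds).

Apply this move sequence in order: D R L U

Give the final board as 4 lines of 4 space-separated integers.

After move 1 (D):
11  7  5  2
 0  9 15 14
13  8  6 12
 4  3 10  1

After move 2 (R):
11  7  5  2
 9  0 15 14
13  8  6 12
 4  3 10  1

After move 3 (L):
11  7  5  2
 0  9 15 14
13  8  6 12
 4  3 10  1

After move 4 (U):
 0  7  5  2
11  9 15 14
13  8  6 12
 4  3 10  1

Answer:  0  7  5  2
11  9 15 14
13  8  6 12
 4  3 10  1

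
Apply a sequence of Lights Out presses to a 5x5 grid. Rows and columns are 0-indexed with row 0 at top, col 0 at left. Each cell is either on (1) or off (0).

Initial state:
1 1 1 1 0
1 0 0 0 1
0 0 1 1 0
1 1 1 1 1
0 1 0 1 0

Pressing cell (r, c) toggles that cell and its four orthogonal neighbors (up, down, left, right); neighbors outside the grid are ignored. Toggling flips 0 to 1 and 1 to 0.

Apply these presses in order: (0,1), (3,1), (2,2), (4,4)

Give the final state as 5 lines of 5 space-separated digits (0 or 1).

After press 1 at (0,1):
0 0 0 1 0
1 1 0 0 1
0 0 1 1 0
1 1 1 1 1
0 1 0 1 0

After press 2 at (3,1):
0 0 0 1 0
1 1 0 0 1
0 1 1 1 0
0 0 0 1 1
0 0 0 1 0

After press 3 at (2,2):
0 0 0 1 0
1 1 1 0 1
0 0 0 0 0
0 0 1 1 1
0 0 0 1 0

After press 4 at (4,4):
0 0 0 1 0
1 1 1 0 1
0 0 0 0 0
0 0 1 1 0
0 0 0 0 1

Answer: 0 0 0 1 0
1 1 1 0 1
0 0 0 0 0
0 0 1 1 0
0 0 0 0 1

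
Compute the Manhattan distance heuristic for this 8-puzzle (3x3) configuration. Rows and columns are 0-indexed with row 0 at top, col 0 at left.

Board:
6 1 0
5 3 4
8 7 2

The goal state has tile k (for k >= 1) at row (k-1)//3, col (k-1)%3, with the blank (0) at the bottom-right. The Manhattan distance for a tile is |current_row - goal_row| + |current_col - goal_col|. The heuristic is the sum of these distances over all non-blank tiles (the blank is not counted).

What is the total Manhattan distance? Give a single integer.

Tile 6: at (0,0), goal (1,2), distance |0-1|+|0-2| = 3
Tile 1: at (0,1), goal (0,0), distance |0-0|+|1-0| = 1
Tile 5: at (1,0), goal (1,1), distance |1-1|+|0-1| = 1
Tile 3: at (1,1), goal (0,2), distance |1-0|+|1-2| = 2
Tile 4: at (1,2), goal (1,0), distance |1-1|+|2-0| = 2
Tile 8: at (2,0), goal (2,1), distance |2-2|+|0-1| = 1
Tile 7: at (2,1), goal (2,0), distance |2-2|+|1-0| = 1
Tile 2: at (2,2), goal (0,1), distance |2-0|+|2-1| = 3
Sum: 3 + 1 + 1 + 2 + 2 + 1 + 1 + 3 = 14

Answer: 14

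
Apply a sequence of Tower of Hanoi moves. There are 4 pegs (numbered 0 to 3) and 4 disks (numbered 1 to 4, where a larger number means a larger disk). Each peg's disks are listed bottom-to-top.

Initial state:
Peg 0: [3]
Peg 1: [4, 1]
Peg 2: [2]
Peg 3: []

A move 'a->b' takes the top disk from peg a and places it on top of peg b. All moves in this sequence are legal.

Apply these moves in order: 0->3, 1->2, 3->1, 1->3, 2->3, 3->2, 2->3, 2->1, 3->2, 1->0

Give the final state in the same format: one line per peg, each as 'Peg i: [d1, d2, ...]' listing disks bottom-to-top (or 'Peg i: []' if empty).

After move 1 (0->3):
Peg 0: []
Peg 1: [4, 1]
Peg 2: [2]
Peg 3: [3]

After move 2 (1->2):
Peg 0: []
Peg 1: [4]
Peg 2: [2, 1]
Peg 3: [3]

After move 3 (3->1):
Peg 0: []
Peg 1: [4, 3]
Peg 2: [2, 1]
Peg 3: []

After move 4 (1->3):
Peg 0: []
Peg 1: [4]
Peg 2: [2, 1]
Peg 3: [3]

After move 5 (2->3):
Peg 0: []
Peg 1: [4]
Peg 2: [2]
Peg 3: [3, 1]

After move 6 (3->2):
Peg 0: []
Peg 1: [4]
Peg 2: [2, 1]
Peg 3: [3]

After move 7 (2->3):
Peg 0: []
Peg 1: [4]
Peg 2: [2]
Peg 3: [3, 1]

After move 8 (2->1):
Peg 0: []
Peg 1: [4, 2]
Peg 2: []
Peg 3: [3, 1]

After move 9 (3->2):
Peg 0: []
Peg 1: [4, 2]
Peg 2: [1]
Peg 3: [3]

After move 10 (1->0):
Peg 0: [2]
Peg 1: [4]
Peg 2: [1]
Peg 3: [3]

Answer: Peg 0: [2]
Peg 1: [4]
Peg 2: [1]
Peg 3: [3]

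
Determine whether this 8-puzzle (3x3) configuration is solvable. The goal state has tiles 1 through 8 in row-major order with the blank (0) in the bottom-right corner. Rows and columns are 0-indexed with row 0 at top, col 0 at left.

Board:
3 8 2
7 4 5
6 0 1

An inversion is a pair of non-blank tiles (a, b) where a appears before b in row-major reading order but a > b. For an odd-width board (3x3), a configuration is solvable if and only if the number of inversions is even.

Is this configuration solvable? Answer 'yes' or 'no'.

Answer: yes

Derivation:
Inversions (pairs i<j in row-major order where tile[i] > tile[j] > 0): 16
16 is even, so the puzzle is solvable.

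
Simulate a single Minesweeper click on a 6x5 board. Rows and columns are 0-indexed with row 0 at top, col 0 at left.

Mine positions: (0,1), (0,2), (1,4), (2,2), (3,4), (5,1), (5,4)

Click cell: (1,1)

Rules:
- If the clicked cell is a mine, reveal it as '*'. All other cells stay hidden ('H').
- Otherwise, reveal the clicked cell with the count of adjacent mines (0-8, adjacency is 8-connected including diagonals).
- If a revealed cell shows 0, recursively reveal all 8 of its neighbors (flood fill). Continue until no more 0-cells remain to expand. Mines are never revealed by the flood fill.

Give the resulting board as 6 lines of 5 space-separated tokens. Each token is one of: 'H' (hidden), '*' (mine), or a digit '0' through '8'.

H H H H H
H 3 H H H
H H H H H
H H H H H
H H H H H
H H H H H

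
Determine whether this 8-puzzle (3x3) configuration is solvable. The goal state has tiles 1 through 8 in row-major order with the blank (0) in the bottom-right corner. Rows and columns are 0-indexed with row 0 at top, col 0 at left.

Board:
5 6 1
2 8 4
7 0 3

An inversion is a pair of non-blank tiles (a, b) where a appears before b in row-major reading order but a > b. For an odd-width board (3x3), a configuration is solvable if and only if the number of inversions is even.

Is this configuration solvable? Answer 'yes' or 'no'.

Answer: no

Derivation:
Inversions (pairs i<j in row-major order where tile[i] > tile[j] > 0): 13
13 is odd, so the puzzle is not solvable.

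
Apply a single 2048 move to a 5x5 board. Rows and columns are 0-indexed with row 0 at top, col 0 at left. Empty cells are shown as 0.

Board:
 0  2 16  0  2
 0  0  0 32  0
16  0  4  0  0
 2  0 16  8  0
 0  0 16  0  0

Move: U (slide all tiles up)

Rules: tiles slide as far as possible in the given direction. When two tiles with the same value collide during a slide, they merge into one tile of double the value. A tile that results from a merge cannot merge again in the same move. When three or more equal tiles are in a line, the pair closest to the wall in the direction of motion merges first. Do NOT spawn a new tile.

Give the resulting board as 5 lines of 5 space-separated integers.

Slide up:
col 0: [0, 0, 16, 2, 0] -> [16, 2, 0, 0, 0]
col 1: [2, 0, 0, 0, 0] -> [2, 0, 0, 0, 0]
col 2: [16, 0, 4, 16, 16] -> [16, 4, 32, 0, 0]
col 3: [0, 32, 0, 8, 0] -> [32, 8, 0, 0, 0]
col 4: [2, 0, 0, 0, 0] -> [2, 0, 0, 0, 0]

Answer: 16  2 16 32  2
 2  0  4  8  0
 0  0 32  0  0
 0  0  0  0  0
 0  0  0  0  0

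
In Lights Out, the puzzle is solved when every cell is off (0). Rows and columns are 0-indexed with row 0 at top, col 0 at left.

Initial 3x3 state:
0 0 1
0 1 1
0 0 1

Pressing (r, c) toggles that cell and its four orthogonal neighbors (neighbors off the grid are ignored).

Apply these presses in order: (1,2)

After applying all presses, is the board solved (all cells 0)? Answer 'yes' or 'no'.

After press 1 at (1,2):
0 0 0
0 0 0
0 0 0

Lights still on: 0

Answer: yes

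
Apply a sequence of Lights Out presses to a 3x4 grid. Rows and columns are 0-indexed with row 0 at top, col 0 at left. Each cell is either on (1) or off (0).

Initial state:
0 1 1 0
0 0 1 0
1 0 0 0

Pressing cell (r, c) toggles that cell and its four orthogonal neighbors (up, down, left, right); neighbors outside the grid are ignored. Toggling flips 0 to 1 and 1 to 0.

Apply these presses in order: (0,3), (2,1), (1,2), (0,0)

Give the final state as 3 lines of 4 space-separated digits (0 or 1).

Answer: 1 0 1 1
1 0 0 0
0 1 0 0

Derivation:
After press 1 at (0,3):
0 1 0 1
0 0 1 1
1 0 0 0

After press 2 at (2,1):
0 1 0 1
0 1 1 1
0 1 1 0

After press 3 at (1,2):
0 1 1 1
0 0 0 0
0 1 0 0

After press 4 at (0,0):
1 0 1 1
1 0 0 0
0 1 0 0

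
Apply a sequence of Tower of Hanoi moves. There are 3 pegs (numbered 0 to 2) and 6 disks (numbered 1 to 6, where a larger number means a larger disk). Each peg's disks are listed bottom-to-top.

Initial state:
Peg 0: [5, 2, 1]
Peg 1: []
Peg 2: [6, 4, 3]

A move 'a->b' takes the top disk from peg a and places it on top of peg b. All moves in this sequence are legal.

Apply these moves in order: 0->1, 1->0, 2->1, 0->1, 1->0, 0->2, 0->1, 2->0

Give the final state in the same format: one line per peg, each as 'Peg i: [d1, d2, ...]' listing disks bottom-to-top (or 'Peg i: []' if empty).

After move 1 (0->1):
Peg 0: [5, 2]
Peg 1: [1]
Peg 2: [6, 4, 3]

After move 2 (1->0):
Peg 0: [5, 2, 1]
Peg 1: []
Peg 2: [6, 4, 3]

After move 3 (2->1):
Peg 0: [5, 2, 1]
Peg 1: [3]
Peg 2: [6, 4]

After move 4 (0->1):
Peg 0: [5, 2]
Peg 1: [3, 1]
Peg 2: [6, 4]

After move 5 (1->0):
Peg 0: [5, 2, 1]
Peg 1: [3]
Peg 2: [6, 4]

After move 6 (0->2):
Peg 0: [5, 2]
Peg 1: [3]
Peg 2: [6, 4, 1]

After move 7 (0->1):
Peg 0: [5]
Peg 1: [3, 2]
Peg 2: [6, 4, 1]

After move 8 (2->0):
Peg 0: [5, 1]
Peg 1: [3, 2]
Peg 2: [6, 4]

Answer: Peg 0: [5, 1]
Peg 1: [3, 2]
Peg 2: [6, 4]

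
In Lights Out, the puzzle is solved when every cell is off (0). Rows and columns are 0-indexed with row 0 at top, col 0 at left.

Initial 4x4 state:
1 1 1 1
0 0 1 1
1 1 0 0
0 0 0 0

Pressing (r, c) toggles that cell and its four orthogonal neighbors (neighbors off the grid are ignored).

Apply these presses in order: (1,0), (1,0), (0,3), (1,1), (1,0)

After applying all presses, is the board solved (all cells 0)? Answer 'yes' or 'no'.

Answer: yes

Derivation:
After press 1 at (1,0):
0 1 1 1
1 1 1 1
0 1 0 0
0 0 0 0

After press 2 at (1,0):
1 1 1 1
0 0 1 1
1 1 0 0
0 0 0 0

After press 3 at (0,3):
1 1 0 0
0 0 1 0
1 1 0 0
0 0 0 0

After press 4 at (1,1):
1 0 0 0
1 1 0 0
1 0 0 0
0 0 0 0

After press 5 at (1,0):
0 0 0 0
0 0 0 0
0 0 0 0
0 0 0 0

Lights still on: 0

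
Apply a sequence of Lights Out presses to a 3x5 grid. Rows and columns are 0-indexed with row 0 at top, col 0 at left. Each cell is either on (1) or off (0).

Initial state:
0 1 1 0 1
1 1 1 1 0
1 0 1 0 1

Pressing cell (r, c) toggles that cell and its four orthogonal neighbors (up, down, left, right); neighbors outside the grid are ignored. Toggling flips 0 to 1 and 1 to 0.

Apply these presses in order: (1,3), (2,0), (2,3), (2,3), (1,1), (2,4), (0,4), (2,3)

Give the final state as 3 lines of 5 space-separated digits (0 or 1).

Answer: 0 0 1 0 0
1 0 1 1 1
0 0 0 1 1

Derivation:
After press 1 at (1,3):
0 1 1 1 1
1 1 0 0 1
1 0 1 1 1

After press 2 at (2,0):
0 1 1 1 1
0 1 0 0 1
0 1 1 1 1

After press 3 at (2,3):
0 1 1 1 1
0 1 0 1 1
0 1 0 0 0

After press 4 at (2,3):
0 1 1 1 1
0 1 0 0 1
0 1 1 1 1

After press 5 at (1,1):
0 0 1 1 1
1 0 1 0 1
0 0 1 1 1

After press 6 at (2,4):
0 0 1 1 1
1 0 1 0 0
0 0 1 0 0

After press 7 at (0,4):
0 0 1 0 0
1 0 1 0 1
0 0 1 0 0

After press 8 at (2,3):
0 0 1 0 0
1 0 1 1 1
0 0 0 1 1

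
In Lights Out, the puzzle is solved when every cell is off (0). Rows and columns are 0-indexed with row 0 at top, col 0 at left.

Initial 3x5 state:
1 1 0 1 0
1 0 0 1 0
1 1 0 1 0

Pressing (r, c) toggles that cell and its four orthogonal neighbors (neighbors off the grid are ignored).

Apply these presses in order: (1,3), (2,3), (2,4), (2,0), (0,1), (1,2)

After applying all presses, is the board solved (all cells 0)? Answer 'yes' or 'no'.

After press 1 at (1,3):
1 1 0 0 0
1 0 1 0 1
1 1 0 0 0

After press 2 at (2,3):
1 1 0 0 0
1 0 1 1 1
1 1 1 1 1

After press 3 at (2,4):
1 1 0 0 0
1 0 1 1 0
1 1 1 0 0

After press 4 at (2,0):
1 1 0 0 0
0 0 1 1 0
0 0 1 0 0

After press 5 at (0,1):
0 0 1 0 0
0 1 1 1 0
0 0 1 0 0

After press 6 at (1,2):
0 0 0 0 0
0 0 0 0 0
0 0 0 0 0

Lights still on: 0

Answer: yes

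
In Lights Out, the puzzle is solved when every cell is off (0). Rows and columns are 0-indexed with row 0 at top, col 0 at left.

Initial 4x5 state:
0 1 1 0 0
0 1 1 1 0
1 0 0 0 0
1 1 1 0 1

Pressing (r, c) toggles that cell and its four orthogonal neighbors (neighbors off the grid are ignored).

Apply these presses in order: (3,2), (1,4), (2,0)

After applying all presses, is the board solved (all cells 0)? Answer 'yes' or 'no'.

After press 1 at (3,2):
0 1 1 0 0
0 1 1 1 0
1 0 1 0 0
1 0 0 1 1

After press 2 at (1,4):
0 1 1 0 1
0 1 1 0 1
1 0 1 0 1
1 0 0 1 1

After press 3 at (2,0):
0 1 1 0 1
1 1 1 0 1
0 1 1 0 1
0 0 0 1 1

Lights still on: 12

Answer: no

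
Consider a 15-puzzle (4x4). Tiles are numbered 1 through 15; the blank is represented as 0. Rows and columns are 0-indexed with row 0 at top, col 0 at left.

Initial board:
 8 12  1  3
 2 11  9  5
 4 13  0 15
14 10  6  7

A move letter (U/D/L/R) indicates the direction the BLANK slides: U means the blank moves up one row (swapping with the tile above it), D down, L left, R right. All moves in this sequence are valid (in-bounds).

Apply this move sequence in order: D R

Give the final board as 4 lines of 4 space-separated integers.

Answer:  8 12  1  3
 2 11  9  5
 4 13  6 15
14 10  7  0

Derivation:
After move 1 (D):
 8 12  1  3
 2 11  9  5
 4 13  6 15
14 10  0  7

After move 2 (R):
 8 12  1  3
 2 11  9  5
 4 13  6 15
14 10  7  0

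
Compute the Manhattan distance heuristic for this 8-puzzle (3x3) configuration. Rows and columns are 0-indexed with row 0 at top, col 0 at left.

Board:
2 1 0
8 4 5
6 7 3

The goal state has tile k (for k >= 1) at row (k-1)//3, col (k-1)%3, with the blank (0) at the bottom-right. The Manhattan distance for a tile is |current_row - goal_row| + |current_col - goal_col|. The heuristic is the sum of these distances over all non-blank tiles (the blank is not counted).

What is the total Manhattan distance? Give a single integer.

Tile 2: (0,0)->(0,1) = 1
Tile 1: (0,1)->(0,0) = 1
Tile 8: (1,0)->(2,1) = 2
Tile 4: (1,1)->(1,0) = 1
Tile 5: (1,2)->(1,1) = 1
Tile 6: (2,0)->(1,2) = 3
Tile 7: (2,1)->(2,0) = 1
Tile 3: (2,2)->(0,2) = 2
Sum: 1 + 1 + 2 + 1 + 1 + 3 + 1 + 2 = 12

Answer: 12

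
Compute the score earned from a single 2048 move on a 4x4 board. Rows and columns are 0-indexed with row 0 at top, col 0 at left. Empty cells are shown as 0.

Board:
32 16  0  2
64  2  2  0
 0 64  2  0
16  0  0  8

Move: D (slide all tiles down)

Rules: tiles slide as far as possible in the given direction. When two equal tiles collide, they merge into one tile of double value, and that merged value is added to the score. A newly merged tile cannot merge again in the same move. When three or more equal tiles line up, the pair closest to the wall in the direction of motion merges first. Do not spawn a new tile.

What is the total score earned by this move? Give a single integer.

Slide down:
col 0: [32, 64, 0, 16] -> [0, 32, 64, 16]  score +0 (running 0)
col 1: [16, 2, 64, 0] -> [0, 16, 2, 64]  score +0 (running 0)
col 2: [0, 2, 2, 0] -> [0, 0, 0, 4]  score +4 (running 4)
col 3: [2, 0, 0, 8] -> [0, 0, 2, 8]  score +0 (running 4)
Board after move:
 0  0  0  0
32 16  0  0
64  2  0  2
16 64  4  8

Answer: 4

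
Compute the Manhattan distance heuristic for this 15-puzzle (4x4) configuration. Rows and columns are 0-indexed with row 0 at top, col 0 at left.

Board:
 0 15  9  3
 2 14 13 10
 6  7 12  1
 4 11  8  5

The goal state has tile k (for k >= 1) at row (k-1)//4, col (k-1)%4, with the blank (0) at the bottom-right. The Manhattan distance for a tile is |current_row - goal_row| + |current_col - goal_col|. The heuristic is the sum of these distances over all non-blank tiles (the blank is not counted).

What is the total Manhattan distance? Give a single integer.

Tile 15: (0,1)->(3,2) = 4
Tile 9: (0,2)->(2,0) = 4
Tile 3: (0,3)->(0,2) = 1
Tile 2: (1,0)->(0,1) = 2
Tile 14: (1,1)->(3,1) = 2
Tile 13: (1,2)->(3,0) = 4
Tile 10: (1,3)->(2,1) = 3
Tile 6: (2,0)->(1,1) = 2
Tile 7: (2,1)->(1,2) = 2
Tile 12: (2,2)->(2,3) = 1
Tile 1: (2,3)->(0,0) = 5
Tile 4: (3,0)->(0,3) = 6
Tile 11: (3,1)->(2,2) = 2
Tile 8: (3,2)->(1,3) = 3
Tile 5: (3,3)->(1,0) = 5
Sum: 4 + 4 + 1 + 2 + 2 + 4 + 3 + 2 + 2 + 1 + 5 + 6 + 2 + 3 + 5 = 46

Answer: 46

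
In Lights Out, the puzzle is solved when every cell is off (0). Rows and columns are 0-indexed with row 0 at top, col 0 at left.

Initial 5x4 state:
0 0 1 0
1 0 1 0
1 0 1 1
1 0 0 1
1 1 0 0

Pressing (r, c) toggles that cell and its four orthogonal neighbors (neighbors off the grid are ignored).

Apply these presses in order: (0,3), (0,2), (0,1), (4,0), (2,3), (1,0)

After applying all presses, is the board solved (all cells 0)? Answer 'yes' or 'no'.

After press 1 at (0,3):
0 0 0 1
1 0 1 1
1 0 1 1
1 0 0 1
1 1 0 0

After press 2 at (0,2):
0 1 1 0
1 0 0 1
1 0 1 1
1 0 0 1
1 1 0 0

After press 3 at (0,1):
1 0 0 0
1 1 0 1
1 0 1 1
1 0 0 1
1 1 0 0

After press 4 at (4,0):
1 0 0 0
1 1 0 1
1 0 1 1
0 0 0 1
0 0 0 0

After press 5 at (2,3):
1 0 0 0
1 1 0 0
1 0 0 0
0 0 0 0
0 0 0 0

After press 6 at (1,0):
0 0 0 0
0 0 0 0
0 0 0 0
0 0 0 0
0 0 0 0

Lights still on: 0

Answer: yes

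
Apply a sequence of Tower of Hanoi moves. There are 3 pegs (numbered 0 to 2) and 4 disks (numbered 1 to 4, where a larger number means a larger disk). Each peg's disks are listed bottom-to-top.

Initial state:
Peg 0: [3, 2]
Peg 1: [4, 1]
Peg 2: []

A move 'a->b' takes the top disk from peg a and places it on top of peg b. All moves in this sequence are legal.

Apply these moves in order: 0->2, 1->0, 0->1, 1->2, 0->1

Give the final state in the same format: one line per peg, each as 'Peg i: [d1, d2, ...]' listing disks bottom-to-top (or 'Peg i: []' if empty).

After move 1 (0->2):
Peg 0: [3]
Peg 1: [4, 1]
Peg 2: [2]

After move 2 (1->0):
Peg 0: [3, 1]
Peg 1: [4]
Peg 2: [2]

After move 3 (0->1):
Peg 0: [3]
Peg 1: [4, 1]
Peg 2: [2]

After move 4 (1->2):
Peg 0: [3]
Peg 1: [4]
Peg 2: [2, 1]

After move 5 (0->1):
Peg 0: []
Peg 1: [4, 3]
Peg 2: [2, 1]

Answer: Peg 0: []
Peg 1: [4, 3]
Peg 2: [2, 1]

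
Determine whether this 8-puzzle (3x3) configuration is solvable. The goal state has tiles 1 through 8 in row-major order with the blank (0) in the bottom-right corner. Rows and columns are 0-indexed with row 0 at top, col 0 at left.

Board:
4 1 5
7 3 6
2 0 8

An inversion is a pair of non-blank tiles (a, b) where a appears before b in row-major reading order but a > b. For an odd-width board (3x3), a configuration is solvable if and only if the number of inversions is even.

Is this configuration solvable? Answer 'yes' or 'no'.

Inversions (pairs i<j in row-major order where tile[i] > tile[j] > 0): 10
10 is even, so the puzzle is solvable.

Answer: yes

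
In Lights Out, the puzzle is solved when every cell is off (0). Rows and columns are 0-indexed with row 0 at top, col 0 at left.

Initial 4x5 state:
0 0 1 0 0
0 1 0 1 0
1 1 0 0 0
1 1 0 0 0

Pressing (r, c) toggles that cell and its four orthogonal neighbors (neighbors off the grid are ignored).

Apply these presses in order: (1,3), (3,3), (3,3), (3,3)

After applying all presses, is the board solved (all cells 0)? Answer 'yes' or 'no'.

Answer: no

Derivation:
After press 1 at (1,3):
0 0 1 1 0
0 1 1 0 1
1 1 0 1 0
1 1 0 0 0

After press 2 at (3,3):
0 0 1 1 0
0 1 1 0 1
1 1 0 0 0
1 1 1 1 1

After press 3 at (3,3):
0 0 1 1 0
0 1 1 0 1
1 1 0 1 0
1 1 0 0 0

After press 4 at (3,3):
0 0 1 1 0
0 1 1 0 1
1 1 0 0 0
1 1 1 1 1

Lights still on: 12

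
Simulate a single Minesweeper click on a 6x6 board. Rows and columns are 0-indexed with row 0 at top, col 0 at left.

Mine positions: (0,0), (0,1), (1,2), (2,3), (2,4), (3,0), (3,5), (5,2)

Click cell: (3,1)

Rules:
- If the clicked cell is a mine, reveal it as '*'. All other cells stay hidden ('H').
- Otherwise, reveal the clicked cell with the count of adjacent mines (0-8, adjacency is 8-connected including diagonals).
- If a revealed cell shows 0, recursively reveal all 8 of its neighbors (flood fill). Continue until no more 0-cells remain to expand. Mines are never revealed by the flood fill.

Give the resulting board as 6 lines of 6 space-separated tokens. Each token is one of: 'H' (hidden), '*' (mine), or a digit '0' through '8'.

H H H H H H
H H H H H H
H H H H H H
H 1 H H H H
H H H H H H
H H H H H H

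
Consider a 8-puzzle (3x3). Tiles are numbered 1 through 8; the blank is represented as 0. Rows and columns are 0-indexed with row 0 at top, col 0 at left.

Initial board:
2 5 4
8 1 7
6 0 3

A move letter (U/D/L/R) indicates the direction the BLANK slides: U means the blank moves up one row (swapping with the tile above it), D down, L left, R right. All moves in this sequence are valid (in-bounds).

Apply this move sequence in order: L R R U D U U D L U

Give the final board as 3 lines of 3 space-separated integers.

Answer: 2 0 4
8 5 1
6 3 7

Derivation:
After move 1 (L):
2 5 4
8 1 7
0 6 3

After move 2 (R):
2 5 4
8 1 7
6 0 3

After move 3 (R):
2 5 4
8 1 7
6 3 0

After move 4 (U):
2 5 4
8 1 0
6 3 7

After move 5 (D):
2 5 4
8 1 7
6 3 0

After move 6 (U):
2 5 4
8 1 0
6 3 7

After move 7 (U):
2 5 0
8 1 4
6 3 7

After move 8 (D):
2 5 4
8 1 0
6 3 7

After move 9 (L):
2 5 4
8 0 1
6 3 7

After move 10 (U):
2 0 4
8 5 1
6 3 7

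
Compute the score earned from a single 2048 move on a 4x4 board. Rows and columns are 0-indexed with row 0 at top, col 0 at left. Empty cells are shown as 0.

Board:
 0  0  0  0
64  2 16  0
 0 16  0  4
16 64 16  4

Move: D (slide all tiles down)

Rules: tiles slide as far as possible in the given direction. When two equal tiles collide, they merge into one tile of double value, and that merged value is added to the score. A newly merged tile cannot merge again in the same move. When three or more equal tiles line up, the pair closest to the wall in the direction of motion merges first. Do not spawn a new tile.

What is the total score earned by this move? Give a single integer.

Slide down:
col 0: [0, 64, 0, 16] -> [0, 0, 64, 16]  score +0 (running 0)
col 1: [0, 2, 16, 64] -> [0, 2, 16, 64]  score +0 (running 0)
col 2: [0, 16, 0, 16] -> [0, 0, 0, 32]  score +32 (running 32)
col 3: [0, 0, 4, 4] -> [0, 0, 0, 8]  score +8 (running 40)
Board after move:
 0  0  0  0
 0  2  0  0
64 16  0  0
16 64 32  8

Answer: 40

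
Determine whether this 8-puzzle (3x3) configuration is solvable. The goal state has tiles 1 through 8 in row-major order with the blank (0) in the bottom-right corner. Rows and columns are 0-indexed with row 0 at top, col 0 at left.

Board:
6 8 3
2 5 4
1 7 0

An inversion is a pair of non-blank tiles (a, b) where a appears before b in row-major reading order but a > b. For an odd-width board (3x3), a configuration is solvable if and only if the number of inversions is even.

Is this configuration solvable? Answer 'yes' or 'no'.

Answer: no

Derivation:
Inversions (pairs i<j in row-major order where tile[i] > tile[j] > 0): 17
17 is odd, so the puzzle is not solvable.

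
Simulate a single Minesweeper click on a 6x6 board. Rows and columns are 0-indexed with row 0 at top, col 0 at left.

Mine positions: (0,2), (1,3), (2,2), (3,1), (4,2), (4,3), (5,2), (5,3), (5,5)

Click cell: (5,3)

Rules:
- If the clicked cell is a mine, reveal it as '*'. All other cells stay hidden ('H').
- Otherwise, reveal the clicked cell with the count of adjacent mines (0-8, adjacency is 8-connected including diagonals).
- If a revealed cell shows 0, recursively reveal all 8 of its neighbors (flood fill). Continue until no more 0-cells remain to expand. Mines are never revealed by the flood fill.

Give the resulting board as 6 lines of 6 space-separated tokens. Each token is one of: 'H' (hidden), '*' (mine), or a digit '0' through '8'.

H H H H H H
H H H H H H
H H H H H H
H H H H H H
H H H H H H
H H H * H H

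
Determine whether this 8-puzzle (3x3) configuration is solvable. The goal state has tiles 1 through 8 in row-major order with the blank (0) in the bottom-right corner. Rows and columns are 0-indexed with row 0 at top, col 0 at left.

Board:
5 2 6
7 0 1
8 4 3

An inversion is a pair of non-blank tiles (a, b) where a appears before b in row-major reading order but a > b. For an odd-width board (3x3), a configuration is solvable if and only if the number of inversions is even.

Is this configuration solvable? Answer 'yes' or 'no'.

Answer: yes

Derivation:
Inversions (pairs i<j in row-major order where tile[i] > tile[j] > 0): 14
14 is even, so the puzzle is solvable.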